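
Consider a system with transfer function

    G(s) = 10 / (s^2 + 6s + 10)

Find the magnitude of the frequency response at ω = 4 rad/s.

|G(j4)| ≈ 0.4042

Substitute s = j4: numerator = 10, denominator = -6 + j24.
|G(j4)| = |10| / |-6 + j24| = 10 / 24.739 ≈ 0.4042.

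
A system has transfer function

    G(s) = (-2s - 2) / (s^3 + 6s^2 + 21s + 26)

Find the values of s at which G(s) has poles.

s = -2 ± 3j, -2

The poles are the roots of the denominator s^3 + 6s^2 + 21s + 26 = 0.
Trying s = -2: the polynomial evaluates to 0, so (s + 2) is a factor.
Dividing out leaves s^2 + 4s + 13 = 0.
The quadratic formula then gives s = -2 ± 3j.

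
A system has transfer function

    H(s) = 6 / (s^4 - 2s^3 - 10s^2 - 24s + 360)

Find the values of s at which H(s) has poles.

The poles are the roots of the denominator s^4 - 2s^3 - 10s^2 - 24s + 360 = 0.
No real roots exist; factor into two real quadratics: (s^2 - 8s + 20)(s^2 + 6s + 18) = 0.
Each quadratic gives a conjugate pair via the quadratic formula.

s = 4 ± 2j, -3 ± 3j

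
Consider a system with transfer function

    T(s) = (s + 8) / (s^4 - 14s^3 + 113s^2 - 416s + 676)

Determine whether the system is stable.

unstable

The denominator s^4 - 14s^3 + 113s^2 - 416s + 676 factors as (s^2 - 8s + 52)(s^2 - 6s + 13), giving poles at s = 4 + 6j, 4 - 6j, 3 + 2j, 3 - 2j.
Since the pole(s) at s = 4 ± 6j, 3 ± 2j lie in the right half-plane, the system is unstable.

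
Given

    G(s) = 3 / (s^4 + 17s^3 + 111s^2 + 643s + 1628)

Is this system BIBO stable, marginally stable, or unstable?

The denominator s^4 + 17s^3 + 111s^2 + 643s + 1628 factors as (s + 11)(s^2 + 2s + 37)(s + 4), giving poles at s = -11, -1 + 6j, -1 - 6j, -4.
Since all poles lie strictly in the left half-plane, the system is stable.

stable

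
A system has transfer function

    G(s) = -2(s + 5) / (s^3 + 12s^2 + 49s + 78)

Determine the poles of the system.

s = -3 + 2j, -3 - 2j, -6

The poles are the roots of the denominator s^3 + 12s^2 + 49s + 78 = 0.
Trying s = -6: the polynomial evaluates to 0, so (s + 6) is a factor.
Dividing out leaves s^2 + 6s + 13 = 0.
The quadratic formula then gives s = -3 ± 2j.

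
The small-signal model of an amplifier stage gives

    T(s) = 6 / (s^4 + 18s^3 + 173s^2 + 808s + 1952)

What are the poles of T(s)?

The poles are the roots of the denominator s^4 + 18s^3 + 173s^2 + 808s + 1952 = 0.
No real roots exist; factor into two real quadratics: (s^2 + 10s + 61)(s^2 + 8s + 32) = 0.
Each quadratic gives a conjugate pair via the quadratic formula.

s = -5 + 6j, -5 - 6j, -4 + 4j, -4 - 4j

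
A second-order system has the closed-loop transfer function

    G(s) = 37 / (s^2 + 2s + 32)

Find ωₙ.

ωₙ ≈ 5.657 rad/s

Compare the denominator to the standard form s^2 + 2ζωₙs + ωₙ².
ωₙ² = 32, so ωₙ = √32 ≈ 5.657 rad/s.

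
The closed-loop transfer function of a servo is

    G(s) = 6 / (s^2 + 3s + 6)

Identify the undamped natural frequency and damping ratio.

Compare the denominator to the standard form s^2 + 2ζωₙs + ωₙ².
ωₙ² = 6, so ωₙ = √6 ≈ 2.449 rad/s.
2ζωₙ = 3, so ζ = 3/(2·√6) ≈ 0.6124.

ωₙ ≈ 2.449 rad/s, ζ ≈ 0.6124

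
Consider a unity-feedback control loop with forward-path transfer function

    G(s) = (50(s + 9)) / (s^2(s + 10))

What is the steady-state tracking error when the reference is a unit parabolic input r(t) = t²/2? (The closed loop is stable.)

e_ss = 0.02222

G(s) has 2 poles at the origin.
This is a Type 2 system. Ka = lim_{s→0} s^2·G(s) = 450/10 = 45.
e_ss = 1/Ka = 1/(45) = 1/45 ≈ 0.02222.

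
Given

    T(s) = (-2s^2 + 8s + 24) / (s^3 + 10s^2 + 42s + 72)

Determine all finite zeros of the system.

s = -2, 6

Set the numerator to zero: -2s^2 + 8s + 24 = 0, i.e. -2·(s^2 - 4s - 12) = 0.
Factoring: (s + 2)(s - 6) = 0.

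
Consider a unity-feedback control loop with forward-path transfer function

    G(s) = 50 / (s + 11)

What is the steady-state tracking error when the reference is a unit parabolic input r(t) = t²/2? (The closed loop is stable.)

e_ss = ∞

G(s) has no poles at the origin.
This is a Type 0 system; Ka = lim_{s→0} s^2·G(s) = 0, so the steady-state error for a parabola input is infinite.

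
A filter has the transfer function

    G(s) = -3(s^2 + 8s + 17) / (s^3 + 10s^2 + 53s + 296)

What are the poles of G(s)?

The poles are the roots of the denominator s^3 + 10s^2 + 53s + 296 = 0.
Trying s = -8: the polynomial evaluates to 0, so (s + 8) is a factor.
Dividing out leaves s^2 + 2s + 37 = 0.
The quadratic formula then gives s = -1 ± 6j.

s = -1 ± 6j, -8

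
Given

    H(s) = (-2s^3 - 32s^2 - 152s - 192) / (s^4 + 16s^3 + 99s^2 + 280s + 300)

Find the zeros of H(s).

Set the numerator to zero: -2s^3 - 32s^2 - 152s - 192 = 0, i.e. -2·(s^3 + 16s^2 + 76s + 96) = 0.
Factoring: (s + 6)(s + 8)(s + 2) = 0.

s = -6, -8, -2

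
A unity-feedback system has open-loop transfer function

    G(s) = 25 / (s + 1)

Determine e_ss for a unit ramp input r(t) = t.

e_ss = ∞

G(s) has no poles at the origin.
This is a Type 0 system; Kv = lim_{s→0} s·G(s) = 0, so the steady-state error for a ramp input is infinite.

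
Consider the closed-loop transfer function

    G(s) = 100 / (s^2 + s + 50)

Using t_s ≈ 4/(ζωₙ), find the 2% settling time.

t_s ≈ 8 s

Comparing s^2 + s + 50 to s^2 + 2ζωₙs + ωₙ²: ωₙ = √50 ≈ 7.071 rad/s and ζ = 1/(2·√50) ≈ 0.07071.
ζωₙ = 1/2 = 0.5, so t_s ≈ 4/(ζωₙ) = 4/0.5 = 8 s.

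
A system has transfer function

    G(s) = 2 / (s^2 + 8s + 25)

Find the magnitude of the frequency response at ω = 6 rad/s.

Substitute s = j6: numerator = 2, denominator = -11 + j48.
|G(j6)| = |2| / |-11 + j48| = 2 / 49.244 ≈ 0.04061.

|G(j6)| ≈ 0.04061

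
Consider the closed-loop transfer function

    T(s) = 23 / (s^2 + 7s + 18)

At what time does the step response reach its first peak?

Comparing s^2 + 7s + 18 to s^2 + 2ζωₙs + ωₙ²: ωₙ = √18 ≈ 4.243 rad/s and ζ = 7/(2·√18) ≈ 0.8250.
ζωₙ = 7/2 = 3.5, so ω_d = ωₙ√(1−ζ²) = √(ωₙ² − (ζωₙ)²) = √(18 − 3.5²) = √5.75 ≈ 2.398 rad/s.
t_p = π/ω_d = π/2.398 ≈ 1.310 s.

t_p ≈ 1.310 s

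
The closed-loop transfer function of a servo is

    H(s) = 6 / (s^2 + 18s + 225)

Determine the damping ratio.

ζ = 0.6

Compare the denominator to the standard form s^2 + 2ζωₙs + ωₙ².
ωₙ² = 225, so ωₙ = 15 rad/s.
2ζωₙ = 18, so ζ = 18/(2·15) = 0.6.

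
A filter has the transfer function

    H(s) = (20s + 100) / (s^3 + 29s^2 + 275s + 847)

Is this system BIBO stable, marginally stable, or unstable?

stable

The denominator s^3 + 29s^2 + 275s + 847 factors as (s + 11)^2(s + 7), giving poles at s = -11, -11, -7.
Since all poles lie strictly in the left half-plane, the system is stable.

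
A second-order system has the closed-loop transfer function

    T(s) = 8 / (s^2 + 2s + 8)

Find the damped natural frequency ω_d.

ω_d ≈ 2.646 rad/s

Comparing s^2 + 2s + 8 to s^2 + 2ζωₙs + ωₙ²: ωₙ = √8 ≈ 2.828 rad/s and ζ = 2/(2·√8) ≈ 0.3536.
ζωₙ = 2/2 = 1, so ω_d = ωₙ√(1−ζ²) = √(ωₙ² − (ζωₙ)²) = √(8 − 1²) = √7 ≈ 2.646 rad/s.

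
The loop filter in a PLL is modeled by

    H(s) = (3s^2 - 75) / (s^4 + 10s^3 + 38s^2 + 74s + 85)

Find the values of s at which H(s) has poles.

s = -4 ± j, -1 ± 2j

The poles are the roots of the denominator s^4 + 10s^3 + 38s^2 + 74s + 85 = 0.
No real roots exist; factor into two real quadratics: (s^2 + 8s + 17)(s^2 + 2s + 5) = 0.
Each quadratic gives a conjugate pair via the quadratic formula.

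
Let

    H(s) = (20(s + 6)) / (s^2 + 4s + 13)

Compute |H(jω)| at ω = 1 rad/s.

Substitute s = j1: numerator = 120 + j20, denominator = 12 + j4.
|H(j1)| = |120 + j20| / |12 + j4| = 121.66 / 12.649 ≈ 9.618.

|H(j1)| ≈ 9.618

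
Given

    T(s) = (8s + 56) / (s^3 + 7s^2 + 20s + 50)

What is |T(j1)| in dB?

|T(j1)|_dB ≈ 1.61 dB

Substitute s = j1: numerator = 56 + j8, denominator = 43 + j19.
|T(j1)| = |56 + j8| / |43 + j19| = 56.569 / 47.011 ≈ 1.203.
In decibels: 20·log₁₀(1.203) ≈ 1.61 dB.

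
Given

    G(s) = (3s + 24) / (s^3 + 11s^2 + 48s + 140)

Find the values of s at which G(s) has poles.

The poles are the roots of the denominator s^3 + 11s^2 + 48s + 140 = 0.
Trying s = -7: the polynomial evaluates to 0, so (s + 7) is a factor.
Dividing out leaves s^2 + 4s + 20 = 0.
The quadratic formula then gives s = -2 ± 4j.

s = -2 ± 4j, -7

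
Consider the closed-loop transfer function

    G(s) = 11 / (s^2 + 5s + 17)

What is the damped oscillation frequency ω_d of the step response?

ω_d ≈ 3.279 rad/s

Comparing s^2 + 5s + 17 to s^2 + 2ζωₙs + ωₙ²: ωₙ = √17 ≈ 4.123 rad/s and ζ = 5/(2·√17) ≈ 0.6063.
ζωₙ = 5/2 = 2.5, so ω_d = ωₙ√(1−ζ²) = √(ωₙ² − (ζωₙ)²) = √(17 − 2.5²) = √10.75 ≈ 3.279 rad/s.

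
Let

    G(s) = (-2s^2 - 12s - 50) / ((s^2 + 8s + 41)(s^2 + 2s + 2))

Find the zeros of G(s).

s = -3 + 4j, -3 - 4j

Set the numerator to zero: -2s^2 - 12s - 50 = 0, i.e. -2·(s^2 + 6s + 25) = 0.
Factoring: (s^2 + 6s + 25) = 0.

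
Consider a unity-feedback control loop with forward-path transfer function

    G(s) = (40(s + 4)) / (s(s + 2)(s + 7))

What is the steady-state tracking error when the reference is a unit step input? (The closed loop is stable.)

e_ss = 0

G(s) has one pole at the origin.
This is a Type 1 system; for a step input the steady-state error is zero.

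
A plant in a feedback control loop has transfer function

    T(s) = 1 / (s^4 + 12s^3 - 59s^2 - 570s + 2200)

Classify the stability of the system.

unstable

The denominator s^4 + 12s^3 - 59s^2 - 570s + 2200 factors as (s - 4)(s + 10)(s + 11)(s - 5), giving poles at s = 4, -10, -11, 5.
Since the pole(s) at s = 4, 5 lie in the right half-plane, the system is unstable.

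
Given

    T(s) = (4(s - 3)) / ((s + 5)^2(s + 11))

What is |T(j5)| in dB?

|T(j5)|_dB ≈ -28.3 dB

Substitute s = j5: numerator = -12 + j20, denominator = -250 + j550.
|T(j5)| = |-12 + j20| / |-250 + j550| = 23.324 / 604.15 ≈ 0.03861.
In decibels: 20·log₁₀(0.03861) ≈ -28.3 dB.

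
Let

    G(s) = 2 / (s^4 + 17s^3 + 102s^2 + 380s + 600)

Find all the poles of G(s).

s = -3, -10, -2 + 4j, -2 - 4j

The poles are the roots of the denominator s^4 + 17s^3 + 102s^2 + 380s + 600 = 0.
Trying s = -3: the polynomial evaluates to 0, so (s + 3) is a factor.
Dividing out leaves s^3 + 14s^2 + 60s + 200 = 0.
This factors further as (s + 10)(s^2 + 4s + 20) = 0.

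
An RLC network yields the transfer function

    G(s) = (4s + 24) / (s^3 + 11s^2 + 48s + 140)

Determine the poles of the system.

The poles are the roots of the denominator s^3 + 11s^2 + 48s + 140 = 0.
Trying s = -7: the polynomial evaluates to 0, so (s + 7) is a factor.
Dividing out leaves s^2 + 4s + 20 = 0.
The quadratic formula then gives s = -2 ± 4j.

s = -2 + 4j, -2 - 4j, -7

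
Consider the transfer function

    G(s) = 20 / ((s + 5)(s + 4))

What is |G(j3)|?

Substitute s = j3: numerator = 20, denominator = 11 + j27.
|G(j3)| = |20| / |11 + j27| = 20 / 29.155 ≈ 0.6860.

|G(j3)| ≈ 0.6860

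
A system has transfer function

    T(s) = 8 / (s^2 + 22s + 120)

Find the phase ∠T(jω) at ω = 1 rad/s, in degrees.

At s = j1: numerator = 8, denominator = 119 + j22.
∠T = ∠num − ∠den = 0° − (10.474°) = -10.47°.

∠T(j1) ≈ -10.47°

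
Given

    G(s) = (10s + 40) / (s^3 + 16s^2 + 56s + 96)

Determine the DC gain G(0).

G(0) = 5/12 ≈ 0.4167

Set s = 0: G(0) = (40) / (96) = 5/12.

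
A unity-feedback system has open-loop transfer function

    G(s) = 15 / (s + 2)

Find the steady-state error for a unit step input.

G(s) has no poles at the origin.
This is a Type 0 system. Kp = lim_{s→0} G(s) = 15/2.
e_ss = 1/(1 + Kp) = 1/(1 + 15/2) = 2/17 ≈ 0.1176.

e_ss = 0.1176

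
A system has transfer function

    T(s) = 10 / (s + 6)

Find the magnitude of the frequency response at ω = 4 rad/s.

|T(j4)| ≈ 1.387

Substitute s = j4: numerator = 10, denominator = 6 + j4.
|T(j4)| = |10| / |6 + j4| = 10 / 7.2111 ≈ 1.387.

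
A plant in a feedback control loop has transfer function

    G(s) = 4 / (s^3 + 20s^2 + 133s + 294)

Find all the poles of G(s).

s = -7, -6, -7

The poles are the roots of the denominator s^3 + 20s^2 + 133s + 294 = 0.
Trying s = -7: the polynomial evaluates to 0, so (s + 7) is a factor.
Dividing out leaves s^2 + 13s + 42 = 0.
Factoring the quadratic: (s + 6)(s + 7) = 0.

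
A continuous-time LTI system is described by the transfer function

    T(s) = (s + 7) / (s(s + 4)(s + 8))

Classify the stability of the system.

The poles can be read from the denominator factors: s = 0, -4, -8.
Since the simple pole(s) at s = 0 lie on the jω-axis with none in the right half-plane, the system is marginally stable.

marginally stable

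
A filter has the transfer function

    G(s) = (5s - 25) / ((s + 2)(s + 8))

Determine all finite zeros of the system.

s = 5

Set the numerator to zero: 5s - 25 = 0, i.e. 5·(s - 5) = 0.
So s = 5.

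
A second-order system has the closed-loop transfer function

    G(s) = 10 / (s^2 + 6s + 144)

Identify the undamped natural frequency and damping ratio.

Compare the denominator to the standard form s^2 + 2ζωₙs + ωₙ².
ωₙ² = 144, so ωₙ = 12 rad/s.
2ζωₙ = 6, so ζ = 6/(2·12) = 0.25.
With ζ = 0.25 the response is underdamped.

ωₙ = 12 rad/s, ζ = 0.25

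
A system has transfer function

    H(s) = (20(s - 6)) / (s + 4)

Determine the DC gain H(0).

H(0) = -30

At s = 0 each factor (s + a) contributes a and each (s^2 + bs + c) contributes c.
H(0) = 20·(-6) / ((4)) = -120/4 = -30.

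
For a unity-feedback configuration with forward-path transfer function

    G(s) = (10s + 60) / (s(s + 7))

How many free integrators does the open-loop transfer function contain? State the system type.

Type 1

The denominator has 1 factor of s at the origin (free integrator), so this is a Type 1 system.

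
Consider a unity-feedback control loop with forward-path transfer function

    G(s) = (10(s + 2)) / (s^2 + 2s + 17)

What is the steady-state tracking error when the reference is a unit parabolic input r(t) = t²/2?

G(s) has no poles at the origin.
This is a Type 0 system; Ka = lim_{s→0} s^2·G(s) = 0, so the steady-state error for a parabola input is infinite.

e_ss = ∞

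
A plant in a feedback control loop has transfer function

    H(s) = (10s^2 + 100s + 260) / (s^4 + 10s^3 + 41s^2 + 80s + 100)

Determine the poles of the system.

s = -4 ± 2j, -1 ± 2j

The poles are the roots of the denominator s^4 + 10s^3 + 41s^2 + 80s + 100 = 0.
No real roots exist; factor into two real quadratics: (s^2 + 8s + 20)(s^2 + 2s + 5) = 0.
Each quadratic gives a conjugate pair via the quadratic formula.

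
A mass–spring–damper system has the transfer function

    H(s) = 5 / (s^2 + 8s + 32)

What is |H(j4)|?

|H(j4)| ≈ 0.1398

Substitute s = j4: numerator = 5, denominator = 16 + j32.
|H(j4)| = |5| / |16 + j32| = 5 / 35.777 ≈ 0.1398.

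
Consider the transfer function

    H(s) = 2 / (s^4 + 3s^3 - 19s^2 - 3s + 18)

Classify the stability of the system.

unstable

The denominator s^4 + 3s^3 - 19s^2 - 3s + 18 factors as (s + 6)(s - 1)(s - 3)(s + 1), giving poles at s = -6, 1, 3, -1.
Since the pole(s) at s = 1, 3 lie in the right half-plane, the system is unstable.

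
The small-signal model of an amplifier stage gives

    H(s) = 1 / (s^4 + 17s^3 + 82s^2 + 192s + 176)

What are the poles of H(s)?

s = -2 + 2j, -2 - 2j, -2, -11

The poles are the roots of the denominator s^4 + 17s^3 + 82s^2 + 192s + 176 = 0.
Trying s = -2: the polynomial evaluates to 0, so (s + 2) is a factor.
Dividing out leaves s^3 + 15s^2 + 52s + 88 = 0.
This factors further as (s^2 + 4s + 8)(s + 11) = 0.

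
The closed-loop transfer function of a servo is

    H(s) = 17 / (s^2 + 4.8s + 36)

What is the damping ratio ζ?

Compare the denominator to the standard form s^2 + 2ζωₙs + ωₙ².
ωₙ² = 36, so ωₙ = 6 rad/s.
2ζωₙ = 4.8, so ζ = 4.8/(2·6) = 0.4.

ζ = 0.4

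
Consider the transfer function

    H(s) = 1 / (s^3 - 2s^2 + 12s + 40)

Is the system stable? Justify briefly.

unstable

The denominator s^3 - 2s^2 + 12s + 40 factors as (s + 2)(s^2 - 4s + 20), giving poles at s = -2, 2 ± 4j.
Since the pole(s) at s = 2 + 4j, 2 - 4j lie in the right half-plane, the system is unstable.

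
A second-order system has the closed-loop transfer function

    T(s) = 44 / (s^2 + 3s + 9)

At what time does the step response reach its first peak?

Comparing s^2 + 3s + 9 to s^2 + 2ζωₙs + ωₙ²: ωₙ = 3 rad/s and ζ = 3/(2·3) = 0.5.
ζωₙ = 3/2 = 1.5, so ω_d = ωₙ√(1−ζ²) = √(ωₙ² − (ζωₙ)²) = √(9 − 1.5²) = √6.75 ≈ 2.598 rad/s.
t_p = π/ω_d = π/2.598 ≈ 1.209 s.

t_p ≈ 1.209 s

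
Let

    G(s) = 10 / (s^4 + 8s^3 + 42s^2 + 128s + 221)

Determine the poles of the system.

s = -3 ± 2j, -1 ± 4j

The poles are the roots of the denominator s^4 + 8s^3 + 42s^2 + 128s + 221 = 0.
No real roots exist; factor into two real quadratics: (s^2 + 6s + 13)(s^2 + 2s + 17) = 0.
Each quadratic gives a conjugate pair via the quadratic formula.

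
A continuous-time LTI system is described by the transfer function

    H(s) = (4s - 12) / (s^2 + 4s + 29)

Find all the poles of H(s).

The poles are the roots of the denominator s^2 + 4s + 29 = 0.
Using the quadratic formula: s = (-4 ± √(-100))/2 = -2 ± 5j.

s = -2 + 5j, -2 - 5j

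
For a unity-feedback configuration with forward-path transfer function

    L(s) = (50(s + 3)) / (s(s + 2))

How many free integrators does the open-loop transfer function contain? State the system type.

The denominator has 1 factor of s at the origin (free integrator), so this is a Type 1 system.

Type 1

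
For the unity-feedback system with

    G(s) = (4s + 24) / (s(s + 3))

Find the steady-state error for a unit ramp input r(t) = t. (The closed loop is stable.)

e_ss = 0.1250

G(s) has one pole at the origin.
This is a Type 1 system. Kv = lim_{s→0} s·G(s) = 24/3 = 8.
e_ss = 1/Kv = 1/(8) = 1/8 ≈ 0.1250.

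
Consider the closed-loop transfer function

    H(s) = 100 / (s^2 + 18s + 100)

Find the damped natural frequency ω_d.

Comparing s^2 + 18s + 100 to s^2 + 2ζωₙs + ωₙ²: ωₙ = 10 rad/s and ζ = 18/(2·10) = 0.9.
ζωₙ = 18/2 = 9, so ω_d = ωₙ√(1−ζ²) = √(ωₙ² − (ζωₙ)²) = √(100 − 9²) = √19 ≈ 4.359 rad/s.

ω_d ≈ 4.359 rad/s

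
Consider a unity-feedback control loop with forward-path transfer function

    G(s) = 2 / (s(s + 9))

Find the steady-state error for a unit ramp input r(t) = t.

e_ss = 4.500

G(s) has one pole at the origin.
This is a Type 1 system. Kv = lim_{s→0} s·G(s) = 2/9.
e_ss = 1/Kv = 1/(2/9) = 9/2 ≈ 4.500.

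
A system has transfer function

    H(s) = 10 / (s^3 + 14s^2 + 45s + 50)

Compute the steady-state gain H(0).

Set s = 0: H(0) = (10) / (50) = 1/5.

H(0) = 1/5 ≈ 0.2000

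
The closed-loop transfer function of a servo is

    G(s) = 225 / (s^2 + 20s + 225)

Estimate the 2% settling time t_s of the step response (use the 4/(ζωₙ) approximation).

t_s ≈ 0.4000 s

Comparing s^2 + 20s + 225 to s^2 + 2ζωₙs + ωₙ²: ωₙ = 15 rad/s and ζ = 20/(2·15) ≈ 0.6667.
ζωₙ = 20/2 = 10, so t_s ≈ 4/(ζωₙ) = 4/10 = 0.4000 s.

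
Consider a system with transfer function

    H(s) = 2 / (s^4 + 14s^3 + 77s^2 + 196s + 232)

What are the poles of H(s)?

The poles are the roots of the denominator s^4 + 14s^3 + 77s^2 + 196s + 232 = 0.
No real roots exist; factor into two real quadratics: (s^2 + 10s + 29)(s^2 + 4s + 8) = 0.
Each quadratic gives a conjugate pair via the quadratic formula.

s = -5 + 2j, -5 - 2j, -2 + 2j, -2 - 2j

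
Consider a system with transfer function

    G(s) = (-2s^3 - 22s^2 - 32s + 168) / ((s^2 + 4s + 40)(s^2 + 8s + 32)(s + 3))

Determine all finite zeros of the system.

Set the numerator to zero: -2s^3 - 22s^2 - 32s + 168 = 0, i.e. -2·(s^3 + 11s^2 + 16s - 84) = 0.
Factoring: (s - 2)(s + 7)(s + 6) = 0.

s = 2, -7, -6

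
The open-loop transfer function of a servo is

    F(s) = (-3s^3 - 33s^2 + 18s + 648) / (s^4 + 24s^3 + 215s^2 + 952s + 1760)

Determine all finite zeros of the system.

s = -9, -6, 4

Set the numerator to zero: -3s^3 - 33s^2 + 18s + 648 = 0, i.e. -3·(s^3 + 11s^2 - 6s - 216) = 0.
Factoring: (s + 9)(s + 6)(s - 4) = 0.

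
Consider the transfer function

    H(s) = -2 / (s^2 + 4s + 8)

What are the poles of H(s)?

s = -2 ± 2j

The poles are the roots of the denominator s^2 + 4s + 8 = 0.
Using the quadratic formula: s = (-4 ± √(-16))/2 = -2 ± 2j.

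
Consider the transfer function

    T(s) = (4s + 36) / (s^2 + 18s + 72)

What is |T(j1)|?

|T(j1)| ≈ 0.4945

Substitute s = j1: numerator = 36 + j4, denominator = 71 + j18.
|T(j1)| = |36 + j4| / |71 + j18| = 36.222 / 73.246 ≈ 0.4945.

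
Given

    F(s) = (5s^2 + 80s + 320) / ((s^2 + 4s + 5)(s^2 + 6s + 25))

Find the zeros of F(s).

Set the numerator to zero: 5s^2 + 80s + 320 = 0, i.e. 5·(s^2 + 16s + 64) = 0.
Factoring: (s + 8)^2 = 0.

s = -8, -8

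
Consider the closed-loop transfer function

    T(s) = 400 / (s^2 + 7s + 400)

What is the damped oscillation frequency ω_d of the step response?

Comparing s^2 + 7s + 400 to s^2 + 2ζωₙs + ωₙ²: ωₙ = 20 rad/s and ζ = 7/(2·20) = 0.175.
ζωₙ = 7/2 = 3.5, so ω_d = ωₙ√(1−ζ²) = √(ωₙ² − (ζωₙ)²) = √(400 − 3.5²) = √387.75 ≈ 19.69 rad/s.

ω_d ≈ 19.69 rad/s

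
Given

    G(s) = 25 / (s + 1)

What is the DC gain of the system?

At s = 0 each factor (s + a) contributes a and each (s^2 + bs + c) contributes c.
G(0) = 25·1 / ((1)) = 25/1 = 25.

G(0) = 25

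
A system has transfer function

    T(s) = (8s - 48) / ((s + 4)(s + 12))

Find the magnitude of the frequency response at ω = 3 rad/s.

Substitute s = j3: numerator = -48 + j24, denominator = 39 + j48.
|T(j3)| = |-48 + j24| / |39 + j48| = 53.666 / 61.847 ≈ 0.8677.

|T(j3)| ≈ 0.8677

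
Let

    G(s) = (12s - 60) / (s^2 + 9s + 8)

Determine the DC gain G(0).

G(0) = -15/2 ≈ -7.500

Set s = 0: G(0) = (-60) / (8) = -15/2.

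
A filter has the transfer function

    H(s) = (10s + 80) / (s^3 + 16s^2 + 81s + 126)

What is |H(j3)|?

|H(j3)| ≈ 0.3942

Substitute s = j3: numerator = 80 + j30, denominator = -18 + j216.
|H(j3)| = |80 + j30| / |-18 + j216| = 85.440 / 216.75 ≈ 0.3942.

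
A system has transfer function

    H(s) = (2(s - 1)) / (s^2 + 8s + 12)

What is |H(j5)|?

Substitute s = j5: numerator = -2 + j10, denominator = -13 + j40.
|H(j5)| = |-2 + j10| / |-13 + j40| = 10.198 / 42.059 ≈ 0.2425.

|H(j5)| ≈ 0.2425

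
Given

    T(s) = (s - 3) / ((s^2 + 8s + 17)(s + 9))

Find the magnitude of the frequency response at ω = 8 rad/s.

|T(j8)| ≈ 0.008936

Substitute s = j8: numerator = -3 + j8, denominator = -935 + j200.
|T(j8)| = |-3 + j8| / |-935 + j200| = 8.5440 / 956.15 ≈ 0.008936.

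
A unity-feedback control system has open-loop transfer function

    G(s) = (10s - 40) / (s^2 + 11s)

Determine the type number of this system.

Type 1

Factor s from the denominator: s^2 + 11s = s·(s + 11).
There is 1 pole at the origin, so the system is Type 1.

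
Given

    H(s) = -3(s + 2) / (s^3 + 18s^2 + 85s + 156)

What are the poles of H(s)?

The poles are the roots of the denominator s^3 + 18s^2 + 85s + 156 = 0.
Trying s = -12: the polynomial evaluates to 0, so (s + 12) is a factor.
Dividing out leaves s^2 + 6s + 13 = 0.
The quadratic formula then gives s = -3 ± 2j.

s = -3 + 2j, -3 - 2j, -12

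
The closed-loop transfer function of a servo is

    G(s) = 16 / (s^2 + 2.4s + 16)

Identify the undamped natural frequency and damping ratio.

ωₙ = 4 rad/s, ζ = 0.3

Compare the denominator to the standard form s^2 + 2ζωₙs + ωₙ².
ωₙ² = 16, so ωₙ = 4 rad/s.
2ζωₙ = 2.4, so ζ = 2.4/(2·4) = 0.3.
With ζ = 0.3 the response is underdamped.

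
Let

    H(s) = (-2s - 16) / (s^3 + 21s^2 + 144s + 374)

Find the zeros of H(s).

s = -8

Set the numerator to zero: -2s - 16 = 0, i.e. -2·(s + 8) = 0.
So s = -8.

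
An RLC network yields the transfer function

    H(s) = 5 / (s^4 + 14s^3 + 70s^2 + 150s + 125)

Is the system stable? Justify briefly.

stable

The denominator s^4 + 14s^3 + 70s^2 + 150s + 125 factors as (s + 5)^2(s^2 + 4s + 5), giving poles at s = -5, -5, -2 + j, -2 - j.
Since all poles lie strictly in the left half-plane, the system is stable.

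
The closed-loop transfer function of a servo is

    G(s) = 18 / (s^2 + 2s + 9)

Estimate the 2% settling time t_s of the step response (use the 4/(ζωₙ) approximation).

Comparing s^2 + 2s + 9 to s^2 + 2ζωₙs + ωₙ²: ωₙ = 3 rad/s and ζ = 2/(2·3) ≈ 0.3333.
ζωₙ = 2/2 = 1, so t_s ≈ 4/(ζωₙ) = 4/1 = 4 s.

t_s ≈ 4 s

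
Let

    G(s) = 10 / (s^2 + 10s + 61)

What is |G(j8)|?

|G(j8)| ≈ 0.1249

Substitute s = j8: numerator = 10, denominator = -3 + j80.
|G(j8)| = |10| / |-3 + j80| = 10 / 80.056 ≈ 0.1249.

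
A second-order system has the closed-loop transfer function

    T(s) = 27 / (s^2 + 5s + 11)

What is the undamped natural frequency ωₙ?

ωₙ ≈ 3.317 rad/s

Compare the denominator to the standard form s^2 + 2ζωₙs + ωₙ².
ωₙ² = 11, so ωₙ = √11 ≈ 3.317 rad/s.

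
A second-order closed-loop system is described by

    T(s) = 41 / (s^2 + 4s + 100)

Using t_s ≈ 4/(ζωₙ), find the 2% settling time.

t_s ≈ 2 s

Comparing s^2 + 4s + 100 to s^2 + 2ζωₙs + ωₙ²: ωₙ = 10 rad/s and ζ = 4/(2·10) = 0.2.
ζωₙ = 4/2 = 2, so t_s ≈ 4/(ζωₙ) = 4/2 = 2 s.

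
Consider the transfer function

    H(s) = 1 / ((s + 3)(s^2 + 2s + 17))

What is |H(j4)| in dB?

|H(j4)|_dB ≈ -32.1 dB

Substitute s = j4: numerator = 1, denominator = -29 + j28.
|H(j4)| = |1| / |-29 + j28| = 1 / 40.311 ≈ 0.02481.
In decibels: 20·log₁₀(0.02481) ≈ -32.1 dB.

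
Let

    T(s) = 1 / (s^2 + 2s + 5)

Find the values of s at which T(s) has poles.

The poles are the roots of the denominator s^2 + 2s + 5 = 0.
Using the quadratic formula: s = (-2 ± √(-16))/2 = -1 ± 2j.

s = -1 + 2j, -1 - 2j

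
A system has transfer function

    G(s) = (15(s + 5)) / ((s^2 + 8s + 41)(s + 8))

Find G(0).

G(0) = 75/328 ≈ 0.2287

At s = 0 each factor (s + a) contributes a and each (s^2 + bs + c) contributes c.
G(0) = 15·(5) / ((41) · (8)) = 75/328 = 75/328.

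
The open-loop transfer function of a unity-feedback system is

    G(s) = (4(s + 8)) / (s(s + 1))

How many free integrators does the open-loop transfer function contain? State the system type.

The denominator has 1 factor of s at the origin (free integrator), so this is a Type 1 system.

Type 1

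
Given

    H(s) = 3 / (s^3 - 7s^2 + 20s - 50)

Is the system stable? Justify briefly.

unstable

The denominator s^3 - 7s^2 + 20s - 50 factors as (s^2 - 2s + 10)(s - 5), giving poles at s = 1 ± 3j, 5.
Since the pole(s) at s = 1 ± 3j, 5 lie in the right half-plane, the system is unstable.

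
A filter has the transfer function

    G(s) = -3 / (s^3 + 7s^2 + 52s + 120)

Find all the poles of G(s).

The poles are the roots of the denominator s^3 + 7s^2 + 52s + 120 = 0.
Trying s = -3: the polynomial evaluates to 0, so (s + 3) is a factor.
Dividing out leaves s^2 + 4s + 40 = 0.
The quadratic formula then gives s = -2 ± 6j.

s = -2 ± 6j, -3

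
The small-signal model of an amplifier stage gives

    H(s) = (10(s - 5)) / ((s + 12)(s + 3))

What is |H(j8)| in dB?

Substitute s = j8: numerator = -50 + j80, denominator = -28 + j120.
|H(j8)| = |-50 + j80| / |-28 + j120| = 94.340 / 123.22 ≈ 0.7656.
In decibels: 20·log₁₀(0.7656) ≈ -2.32 dB.

|H(j8)|_dB ≈ -2.32 dB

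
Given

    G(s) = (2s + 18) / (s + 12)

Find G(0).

Set s = 0: G(0) = (18) / (12) = 3/2.

G(0) = 3/2 ≈ 1.500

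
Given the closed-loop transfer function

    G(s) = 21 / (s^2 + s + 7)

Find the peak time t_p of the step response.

Comparing s^2 + s + 7 to s^2 + 2ζωₙs + ωₙ²: ωₙ = √7 ≈ 2.646 rad/s and ζ = 1/(2·√7) ≈ 0.1890.
ζωₙ = 1/2 = 0.5, so ω_d = ωₙ√(1−ζ²) = √(ωₙ² − (ζωₙ)²) = √(7 − 0.5²) = √6.75 ≈ 2.598 rad/s.
t_p = π/ω_d = π/2.598 ≈ 1.209 s.

t_p ≈ 1.209 s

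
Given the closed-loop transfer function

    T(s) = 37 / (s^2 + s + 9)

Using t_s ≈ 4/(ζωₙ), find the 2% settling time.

Comparing s^2 + s + 9 to s^2 + 2ζωₙs + ωₙ²: ωₙ = 3 rad/s and ζ = 1/(2·3) ≈ 0.1667.
ζωₙ = 1/2 = 0.5, so t_s ≈ 4/(ζωₙ) = 4/0.5 = 8 s.

t_s ≈ 8 s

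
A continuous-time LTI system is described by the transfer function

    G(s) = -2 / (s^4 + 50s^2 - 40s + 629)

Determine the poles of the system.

The poles are the roots of the denominator s^4 + 50s^2 - 40s + 629 = 0.
No real roots exist; factor into two real quadratics: (s^2 - 2s + 17)(s^2 + 2s + 37) = 0.
Each quadratic gives a conjugate pair via the quadratic formula.

s = 1 + 4j, 1 - 4j, -1 + 6j, -1 - 6j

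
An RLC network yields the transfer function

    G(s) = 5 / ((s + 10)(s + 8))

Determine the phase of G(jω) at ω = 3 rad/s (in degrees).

At s = j3: numerator = 5, denominator = 71 + j54.
∠G = ∠num − ∠den = 0° − (37.255°) = -37.26°.

∠G(j3) ≈ -37.26°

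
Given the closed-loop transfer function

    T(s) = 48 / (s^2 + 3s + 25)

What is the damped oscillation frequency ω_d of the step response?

Comparing s^2 + 3s + 25 to s^2 + 2ζωₙs + ωₙ²: ωₙ = 5 rad/s and ζ = 3/(2·5) = 0.3.
ζωₙ = 3/2 = 1.5, so ω_d = ωₙ√(1−ζ²) = √(ωₙ² − (ζωₙ)²) = √(25 − 1.5²) = √22.75 ≈ 4.770 rad/s.

ω_d ≈ 4.770 rad/s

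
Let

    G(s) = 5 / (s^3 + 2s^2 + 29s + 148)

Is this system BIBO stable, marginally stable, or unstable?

The denominator s^3 + 2s^2 + 29s + 148 factors as (s^2 - 2s + 37)(s + 4), giving poles at s = 1 ± 6j, -4.
Since the pole(s) at s = 1 ± 6j lie in the right half-plane, the system is unstable.

unstable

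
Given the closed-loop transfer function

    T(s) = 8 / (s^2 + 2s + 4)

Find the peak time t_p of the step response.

t_p ≈ 1.814 s

Comparing s^2 + 2s + 4 to s^2 + 2ζωₙs + ωₙ²: ωₙ = 2 rad/s and ζ = 2/(2·2) = 0.5.
ζωₙ = 2/2 = 1, so ω_d = ωₙ√(1−ζ²) = √(ωₙ² − (ζωₙ)²) = √(4 − 1²) = √3 ≈ 1.732 rad/s.
t_p = π/ω_d = π/1.732 ≈ 1.814 s.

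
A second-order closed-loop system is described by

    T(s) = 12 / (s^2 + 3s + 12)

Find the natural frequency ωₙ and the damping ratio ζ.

ωₙ ≈ 3.464 rad/s, ζ ≈ 0.4330

Compare the denominator to the standard form s^2 + 2ζωₙs + ωₙ².
ωₙ² = 12, so ωₙ = √12 ≈ 3.464 rad/s.
2ζωₙ = 3, so ζ = 3/(2·√12) ≈ 0.4330.
With ζ = 0.4330 the response is underdamped.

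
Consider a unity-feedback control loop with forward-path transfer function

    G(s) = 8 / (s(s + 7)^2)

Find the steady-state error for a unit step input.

e_ss = 0

G(s) has one pole at the origin.
This is a Type 1 system; for a step input the steady-state error is zero.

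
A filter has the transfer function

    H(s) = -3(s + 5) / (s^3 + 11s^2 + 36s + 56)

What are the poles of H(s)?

The poles are the roots of the denominator s^3 + 11s^2 + 36s + 56 = 0.
Trying s = -7: the polynomial evaluates to 0, so (s + 7) is a factor.
Dividing out leaves s^2 + 4s + 8 = 0.
The quadratic formula then gives s = -2 ± 2j.

s = -2 ± 2j, -7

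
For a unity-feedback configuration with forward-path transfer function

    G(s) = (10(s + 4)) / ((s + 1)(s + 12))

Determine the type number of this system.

The denominator has no factor of s at the origin — no free integrator — so this is a Type 0 system.

Type 0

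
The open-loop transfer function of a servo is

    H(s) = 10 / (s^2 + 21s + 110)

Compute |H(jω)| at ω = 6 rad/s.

|H(j6)| ≈ 0.06844

Substitute s = j6: numerator = 10, denominator = 74 + j126.
|H(j6)| = |10| / |74 + j126| = 10 / 146.12 ≈ 0.06844.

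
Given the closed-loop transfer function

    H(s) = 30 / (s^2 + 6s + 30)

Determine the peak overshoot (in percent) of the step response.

%OS ≈ 12.8%

Comparing s^2 + 6s + 30 to s^2 + 2ζωₙs + ωₙ²: ωₙ = √30 ≈ 5.477 rad/s and ζ = 6/(2·√30) ≈ 0.5477.
%OS = 100·exp(−πζ/√(1−ζ²)) = 100·exp(−π·0.5477/√(1−0.5477²)) ≈ 12.8%.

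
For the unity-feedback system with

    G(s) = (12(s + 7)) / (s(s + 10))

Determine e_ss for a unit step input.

e_ss = 0

G(s) has one pole at the origin.
This is a Type 1 system; for a step input the steady-state error is zero.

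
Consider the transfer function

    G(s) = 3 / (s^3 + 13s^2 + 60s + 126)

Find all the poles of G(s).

The poles are the roots of the denominator s^3 + 13s^2 + 60s + 126 = 0.
Trying s = -7: the polynomial evaluates to 0, so (s + 7) is a factor.
Dividing out leaves s^2 + 6s + 18 = 0.
The quadratic formula then gives s = -3 ± 3j.

s = -3 + 3j, -3 - 3j, -7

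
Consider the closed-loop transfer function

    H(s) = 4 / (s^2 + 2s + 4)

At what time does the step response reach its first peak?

t_p ≈ 1.814 s

Comparing s^2 + 2s + 4 to s^2 + 2ζωₙs + ωₙ²: ωₙ = 2 rad/s and ζ = 2/(2·2) = 0.5.
ζωₙ = 2/2 = 1, so ω_d = ωₙ√(1−ζ²) = √(ωₙ² − (ζωₙ)²) = √(4 − 1²) = √3 ≈ 1.732 rad/s.
t_p = π/ω_d = π/1.732 ≈ 1.814 s.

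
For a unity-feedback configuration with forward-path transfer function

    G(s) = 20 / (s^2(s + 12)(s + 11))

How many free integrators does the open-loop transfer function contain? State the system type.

Type 2

The denominator has 2 factors of s at the origin (free integrators), so this is a Type 2 system.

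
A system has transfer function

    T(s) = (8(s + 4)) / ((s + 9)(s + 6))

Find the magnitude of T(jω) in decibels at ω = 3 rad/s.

|T(j3)|_dB ≈ -4.03 dB

Substitute s = j3: numerator = 32 + j24, denominator = 45 + j45.
|T(j3)| = |32 + j24| / |45 + j45| = 40 / 63.640 ≈ 0.6285.
In decibels: 20·log₁₀(0.6285) ≈ -4.03 dB.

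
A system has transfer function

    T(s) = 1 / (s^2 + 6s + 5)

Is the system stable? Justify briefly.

The denominator s^2 + 6s + 5 factors as (s + 1)(s + 5), giving poles at s = -1, -5.
Since all poles lie strictly in the left half-plane, the system is stable.

stable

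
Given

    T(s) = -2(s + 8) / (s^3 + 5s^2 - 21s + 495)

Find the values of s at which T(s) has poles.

The poles are the roots of the denominator s^3 + 5s^2 - 21s + 495 = 0.
Trying s = -11: the polynomial evaluates to 0, so (s + 11) is a factor.
Dividing out leaves s^2 - 6s + 45 = 0.
The quadratic formula then gives s = 3 ± 6j.

s = 3 ± 6j, -11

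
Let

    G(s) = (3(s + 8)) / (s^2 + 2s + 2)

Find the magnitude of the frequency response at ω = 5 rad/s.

Substitute s = j5: numerator = 24 + j15, denominator = -23 + j10.
|G(j5)| = |24 + j15| / |-23 + j10| = 28.302 / 25.080 ≈ 1.128.

|G(j5)| ≈ 1.128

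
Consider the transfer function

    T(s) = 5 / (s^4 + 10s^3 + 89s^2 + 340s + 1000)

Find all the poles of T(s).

The poles are the roots of the denominator s^4 + 10s^3 + 89s^2 + 340s + 1000 = 0.
No real roots exist; factor into two real quadratics: (s^2 + 4s + 40)(s^2 + 6s + 25) = 0.
Each quadratic gives a conjugate pair via the quadratic formula.

s = -2 ± 6j, -3 ± 4j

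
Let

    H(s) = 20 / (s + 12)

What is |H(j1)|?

Substitute s = j1: numerator = 20, denominator = 12 + j1.
|H(j1)| = |20| / |12 + j1| = 20 / 12.042 ≈ 1.661.

|H(j1)| ≈ 1.661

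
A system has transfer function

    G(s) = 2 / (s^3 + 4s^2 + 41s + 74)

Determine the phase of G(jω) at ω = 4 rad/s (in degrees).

∠G(j4) ≈ -84.29°

At s = j4: numerator = 2, denominator = 10 + j100.
∠G = ∠num − ∠den = 0° − (84.289°) = -84.29°.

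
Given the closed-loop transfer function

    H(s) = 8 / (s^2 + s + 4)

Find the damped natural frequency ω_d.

Comparing s^2 + s + 4 to s^2 + 2ζωₙs + ωₙ²: ωₙ = 2 rad/s and ζ = 1/(2·2) = 0.25.
ζωₙ = 1/2 = 0.5, so ω_d = ωₙ√(1−ζ²) = √(ωₙ² − (ζωₙ)²) = √(4 − 0.5²) = √3.75 ≈ 1.936 rad/s.

ω_d ≈ 1.936 rad/s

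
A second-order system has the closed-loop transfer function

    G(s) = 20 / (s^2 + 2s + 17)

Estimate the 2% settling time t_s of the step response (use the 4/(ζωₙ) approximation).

Comparing s^2 + 2s + 17 to s^2 + 2ζωₙs + ωₙ²: ωₙ = √17 ≈ 4.123 rad/s and ζ = 2/(2·√17) ≈ 0.2425.
ζωₙ = 2/2 = 1, so t_s ≈ 4/(ζωₙ) = 4/1 = 4 s.

t_s ≈ 4 s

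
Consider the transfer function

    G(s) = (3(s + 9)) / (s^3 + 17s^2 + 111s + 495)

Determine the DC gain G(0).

G(0) = 3/55 ≈ 0.05455

Set s = 0: G(0) = (27) / (495) = 3/55.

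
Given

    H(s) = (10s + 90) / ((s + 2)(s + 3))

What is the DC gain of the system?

Set s = 0: H(0) = (90) / (6) = 15.

H(0) = 15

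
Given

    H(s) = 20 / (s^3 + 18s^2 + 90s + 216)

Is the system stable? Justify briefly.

The denominator s^3 + 18s^2 + 90s + 216 factors as (s^2 + 6s + 18)(s + 12), giving poles at s = -3 + 3j, -3 - 3j, -12.
Since all poles lie strictly in the left half-plane, the system is stable.

stable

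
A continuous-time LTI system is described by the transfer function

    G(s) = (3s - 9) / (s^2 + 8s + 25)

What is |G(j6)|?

|G(j6)| ≈ 0.4087

Substitute s = j6: numerator = -9 + j18, denominator = -11 + j48.
|G(j6)| = |-9 + j18| / |-11 + j48| = 20.125 / 49.244 ≈ 0.4087.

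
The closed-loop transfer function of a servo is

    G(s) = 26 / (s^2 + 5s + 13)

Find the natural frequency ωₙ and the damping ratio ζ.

Compare the denominator to the standard form s^2 + 2ζωₙs + ωₙ².
ωₙ² = 13, so ωₙ = √13 ≈ 3.606 rad/s.
2ζωₙ = 5, so ζ = 5/(2·√13) ≈ 0.6934.

ωₙ ≈ 3.606 rad/s, ζ ≈ 0.6934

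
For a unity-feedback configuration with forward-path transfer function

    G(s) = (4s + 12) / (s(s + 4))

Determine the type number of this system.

The denominator has 1 factor of s at the origin (free integrator), so this is a Type 1 system.

Type 1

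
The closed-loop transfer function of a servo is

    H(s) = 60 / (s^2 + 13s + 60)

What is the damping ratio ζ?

Compare the denominator to the standard form s^2 + 2ζωₙs + ωₙ².
ωₙ² = 60, so ωₙ = √60 ≈ 7.746 rad/s.
2ζωₙ = 13, so ζ = 13/(2·√60) ≈ 0.8391.

ζ ≈ 0.8391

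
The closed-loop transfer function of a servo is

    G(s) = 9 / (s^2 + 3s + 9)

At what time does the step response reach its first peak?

Comparing s^2 + 3s + 9 to s^2 + 2ζωₙs + ωₙ²: ωₙ = 3 rad/s and ζ = 3/(2·3) = 0.5.
ζωₙ = 3/2 = 1.5, so ω_d = ωₙ√(1−ζ²) = √(ωₙ² − (ζωₙ)²) = √(9 − 1.5²) = √6.75 ≈ 2.598 rad/s.
t_p = π/ω_d = π/2.598 ≈ 1.209 s.

t_p ≈ 1.209 s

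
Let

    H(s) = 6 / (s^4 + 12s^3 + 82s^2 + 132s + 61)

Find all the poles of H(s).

s = -5 ± 6j, -1, -1

The poles are the roots of the denominator s^4 + 12s^3 + 82s^2 + 132s + 61 = 0.
Trying s = -1: the polynomial evaluates to 0, so (s + 1) is a factor.
Dividing out leaves s^3 + 11s^2 + 71s + 61 = 0.
This factors further as (s^2 + 10s + 61)(s + 1) = 0.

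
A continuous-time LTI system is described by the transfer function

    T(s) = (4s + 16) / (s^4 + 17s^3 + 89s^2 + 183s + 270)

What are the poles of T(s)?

The poles are the roots of the denominator s^4 + 17s^3 + 89s^2 + 183s + 270 = 0.
Trying s = -9: the polynomial evaluates to 0, so (s + 9) is a factor.
Dividing out leaves s^3 + 8s^2 + 17s + 30 = 0.
This factors further as (s^2 + 2s + 5)(s + 6) = 0.

s = -1 ± 2j, -9, -6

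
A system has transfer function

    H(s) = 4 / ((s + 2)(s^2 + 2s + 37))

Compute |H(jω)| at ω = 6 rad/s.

Substitute s = j6: numerator = 4, denominator = -70 + j30.
|H(j6)| = |4| / |-70 + j30| = 4 / 76.158 ≈ 0.05252.

|H(j6)| ≈ 0.05252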